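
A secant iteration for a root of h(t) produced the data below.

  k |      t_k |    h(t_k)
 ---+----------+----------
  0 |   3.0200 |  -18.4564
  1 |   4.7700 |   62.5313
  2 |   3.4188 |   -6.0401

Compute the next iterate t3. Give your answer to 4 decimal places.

3.5378

t3 = 3.4188 − (-6.0401)·(3.4188 − 4.7700) / (-6.0401 − 62.5313)
   = 3.4188 − (8.161383)/(-68.571400) = 3.537820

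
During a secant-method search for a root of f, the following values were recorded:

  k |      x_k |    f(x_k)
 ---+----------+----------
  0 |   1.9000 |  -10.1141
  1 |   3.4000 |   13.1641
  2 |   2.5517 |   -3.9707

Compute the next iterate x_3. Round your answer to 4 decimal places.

x_3 = 2.5517 − (-3.9707)·(2.5517 − 3.4000) / (-3.9707 − 13.1641)
   = 2.5517 − (3.368345)/(-17.134800) = 2.748279

2.7483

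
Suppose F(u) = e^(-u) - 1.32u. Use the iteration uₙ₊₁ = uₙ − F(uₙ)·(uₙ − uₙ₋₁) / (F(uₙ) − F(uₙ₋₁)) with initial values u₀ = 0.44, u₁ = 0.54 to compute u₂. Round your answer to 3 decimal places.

F(0.44) = 0.06324, F(0.54) = -0.13005
u₂ = 0.54000 − (-0.13005)·(0.54000 − 0.44000) / (-0.13005 − 0.06324) = 0.54000 − (-0.01301)/(-0.19329) = 0.47272

0.473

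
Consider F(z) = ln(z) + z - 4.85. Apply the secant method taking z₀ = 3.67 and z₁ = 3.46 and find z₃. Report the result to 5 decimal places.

3.57581

F(3.67) = 0.1201917, F(3.46) = -0.1487314
z₂ = 3.4600000 − (-0.1487314)·(3.4600000 − 3.6700000) / (-0.1487314 − 0.1201917) = 3.4600000 − (0.0312336)/(-0.2689231) = 3.5761432
F(3.5761432) = 0.0004281
z₃ = 3.5761432 − 0.0004281·(3.5761432 − 3.4600000) / (0.0004281 − (-0.1487314)) = 3.5761432 − (0.0000497)/(0.1491596) = 3.5758099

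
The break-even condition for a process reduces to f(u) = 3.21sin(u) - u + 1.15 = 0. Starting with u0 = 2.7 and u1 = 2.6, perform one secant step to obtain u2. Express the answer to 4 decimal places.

2.6535

f(2.7) = -0.178111, f(2.6) = 0.204759
u2 = 2.600000 − 0.204759·(2.600000 − 2.700000) / (0.204759 − (-0.178111)) = 2.600000 − (-0.020476)/(0.382870) = 2.653480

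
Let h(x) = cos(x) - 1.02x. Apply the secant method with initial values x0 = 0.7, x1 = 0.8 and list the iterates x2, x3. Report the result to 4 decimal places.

0.7299, 0.7303

h(0.7) = 0.050842, h(0.8) = -0.119293
x2 = 0.800000 − (-0.119293)·(0.800000 − 0.700000) / (-0.119293 − 0.050842) = 0.800000 − (-0.011929)/(-0.170135) = 0.729883
h(0.729883) = 0.000771
x3 = 0.729883 − 0.000771·(0.729883 − 0.800000) / (0.000771 − (-0.119293)) = 0.729883 − (-0.000054)/(0.120064) = 0.730334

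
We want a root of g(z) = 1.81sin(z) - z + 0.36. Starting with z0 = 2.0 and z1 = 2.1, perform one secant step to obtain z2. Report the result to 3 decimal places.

g(2.0) = 0.00583, g(2.1) = -0.17759
z2 = 2.10000 − (-0.17759)·(2.10000 − 2.00000) / (-0.17759 − 0.00583) = 2.10000 − (-0.01776)/(-0.18342) = 2.00318

2.003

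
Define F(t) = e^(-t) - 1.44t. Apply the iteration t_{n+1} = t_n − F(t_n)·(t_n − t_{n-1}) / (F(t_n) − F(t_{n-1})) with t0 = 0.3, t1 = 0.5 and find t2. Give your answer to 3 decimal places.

F(0.3) = 0.30882, F(0.5) = -0.11347
t2 = 0.50000 − (-0.11347)·(0.50000 − 0.30000) / (-0.11347 − 0.30882) = 0.50000 − (-0.02269)/(-0.42229) = 0.44626

0.446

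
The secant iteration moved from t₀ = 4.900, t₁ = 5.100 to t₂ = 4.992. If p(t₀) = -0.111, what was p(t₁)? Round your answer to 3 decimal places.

0.130

The secant line through (4.900, -0.111) and (5.100, p(t₁)) crosses zero at t₂ = 4.992.
So (4.900, -0.111), (5.100, p(t₁)), (4.992, 0) are collinear:
p(t₁) = -0.111 · (5.100 − 4.992) / (4.900 − 4.992) = -0.111 · (0.10800)/(-0.09200) = 0.13030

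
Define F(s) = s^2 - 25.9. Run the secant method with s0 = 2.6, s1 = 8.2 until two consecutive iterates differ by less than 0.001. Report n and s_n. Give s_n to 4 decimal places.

F(2.6) = -19.140000, F(8.2) = 41.340000
s2 = 8.200000 − 41.340000·(5.600000)/(60.480000) = 4.372222;  |Δ| = 3.827778
F(4.372222) = -6.783673
s3 = 4.372222 − (-6.783673)·(-3.827778)/(-48.123673) = 4.911798;  |Δ| = 0.539576
F(4.911798) = -1.774236
s4 = 4.911798 − (-1.774236)·(0.539576)/(5.009437) = 5.102905;  |Δ| = 0.191106
F(5.102905) = 0.139638
s5 = 5.102905 − 0.139638·(0.191106)/(1.913874) = 5.088962;  |Δ| = 0.013943
F(5.088962) = -0.002470
s6 = 5.088962 − (-0.002470)·(-0.013943)/(-0.142108) = 5.089204;  |Δ| = 0.000242
|s6 − s5| = 0.000242 < 0.001

n = 6, s_n = 5.0892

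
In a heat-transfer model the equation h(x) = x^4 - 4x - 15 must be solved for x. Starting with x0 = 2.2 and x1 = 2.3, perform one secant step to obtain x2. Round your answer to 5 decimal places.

h(2.2) = -0.3744000, h(2.3) = 3.7841000
x2 = 2.3000000 − 3.7841000·(2.3000000 − 2.2000000) / (3.7841000 − (-0.3744000)) = 2.3000000 − (0.3784100)/(4.1585000) = 2.2090032

2.20900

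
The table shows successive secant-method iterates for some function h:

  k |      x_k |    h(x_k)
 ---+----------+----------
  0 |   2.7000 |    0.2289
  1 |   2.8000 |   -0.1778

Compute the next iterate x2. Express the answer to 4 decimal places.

x2 = 2.8000 − (-0.1778)·(2.8000 − 2.7000) / (-0.1778 − 0.2289)
   = 2.8000 − (-0.017780)/(-0.406700) = 2.756282

2.7563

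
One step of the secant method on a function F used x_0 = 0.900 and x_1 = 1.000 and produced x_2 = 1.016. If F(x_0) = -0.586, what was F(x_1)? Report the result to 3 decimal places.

-0.081

The secant line through (0.900, -0.586) and (1.000, F(x_1)) crosses zero at x_2 = 1.016.
So (0.900, -0.586), (1.000, F(x_1)), (1.016, 0) are collinear:
F(x_1) = -0.586 · (1.000 − 1.016) / (0.900 − 1.016) = -0.586 · (-0.01600)/(-0.11600) = -0.08083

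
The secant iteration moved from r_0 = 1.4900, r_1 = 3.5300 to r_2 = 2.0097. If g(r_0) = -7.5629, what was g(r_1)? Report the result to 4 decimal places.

The secant line through (1.4900, -7.5629) and (3.5300, g(r_1)) crosses zero at r_2 = 2.0097.
So (1.4900, -7.5629), (3.5300, g(r_1)), (2.0097, 0) are collinear:
g(r_1) = -7.5629 · (3.5300 − 2.0097) / (1.4900 − 2.0097) = -7.5629 · (1.520300)/(-0.519700) = 22.124066

22.1241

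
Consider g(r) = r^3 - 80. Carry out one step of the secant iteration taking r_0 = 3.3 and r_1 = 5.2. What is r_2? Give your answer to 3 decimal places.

4.100

g(3.3) = -44.06300, g(5.2) = 60.60800
r_2 = 5.20000 − 60.60800·(5.20000 − 3.30000) / (60.60800 − (-44.06300)) = 5.20000 − (115.15520)/(104.67100) = 4.09984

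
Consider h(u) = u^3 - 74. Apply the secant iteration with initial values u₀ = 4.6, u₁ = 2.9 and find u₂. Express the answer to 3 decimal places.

h(4.6) = 23.33600, h(2.9) = -49.61100
u₂ = 2.90000 − (-49.61100)·(2.90000 − 4.60000) / (-49.61100 − 23.33600) = 2.90000 − (84.33870)/(-72.94700) = 4.05616

4.056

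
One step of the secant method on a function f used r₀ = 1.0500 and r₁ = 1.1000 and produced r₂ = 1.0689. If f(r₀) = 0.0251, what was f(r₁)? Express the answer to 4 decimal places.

-0.0413

The secant line through (1.0500, 0.0251) and (1.1000, f(r₁)) crosses zero at r₂ = 1.0689.
So (1.0500, 0.0251), (1.1000, f(r₁)), (1.0689, 0) are collinear:
f(r₁) = 0.0251 · (1.1000 − 1.0689) / (1.0500 − 1.0689) = 0.0251 · (0.031100)/(-0.018900) = -0.041302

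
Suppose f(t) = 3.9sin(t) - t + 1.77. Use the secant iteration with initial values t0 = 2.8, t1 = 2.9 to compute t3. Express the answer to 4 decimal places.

f(2.8) = 0.276454, f(2.9) = -0.196928
t2 = 2.900000 − (-0.196928)·(2.900000 − 2.800000) / (-0.196928 − 0.276454) = 2.900000 − (-0.019693)/(-0.473381) = 2.858400
f(2.858400) = 0.001349
t3 = 2.858400 − 0.001349·(2.858400 − 2.900000) / (0.001349 − (-0.196928)) = 2.858400 − (-0.000056)/(0.198277) = 2.858683

2.8587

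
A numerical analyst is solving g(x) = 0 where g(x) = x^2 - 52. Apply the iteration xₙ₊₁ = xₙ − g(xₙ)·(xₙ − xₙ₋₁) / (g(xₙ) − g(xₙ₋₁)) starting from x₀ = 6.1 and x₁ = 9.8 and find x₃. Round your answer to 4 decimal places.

7.1833

g(6.1) = -14.790000, g(9.8) = 44.040000
x₂ = 9.800000 − 44.040000·(9.800000 − 6.100000) / (44.040000 − (-14.790000)) = 9.800000 − (162.948000)/(58.830000) = 7.030189
g(7.030189) = -2.576447
x₃ = 7.030189 − (-2.576447)·(7.030189 − 9.800000) / (-2.576447 − 44.040000) = 7.030189 − (7.136272)/(-46.616447) = 7.183274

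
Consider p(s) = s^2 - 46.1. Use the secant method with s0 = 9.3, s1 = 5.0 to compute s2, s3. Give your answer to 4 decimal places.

6.4755, 6.8387

p(9.3) = 40.390000, p(5.0) = -21.100000
s2 = 5.000000 − (-21.100000)·(5.000000 − 9.300000) / (-21.100000 − 40.390000) = 5.000000 − (90.730000)/(-61.490000) = 6.475524
p(6.475524) = -4.167583
s3 = 6.475524 − (-4.167583)·(6.475524 − 5.000000) / (-4.167583 − (-21.100000)) = 6.475524 − (-6.149370)/(16.932417) = 6.838696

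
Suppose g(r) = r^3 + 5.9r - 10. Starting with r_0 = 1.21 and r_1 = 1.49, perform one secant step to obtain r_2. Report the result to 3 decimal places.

1.306

g(1.21) = -1.08944, g(1.49) = 2.09895
r_2 = 1.49000 − 2.09895·(1.49000 − 1.21000) / (2.09895 − (-1.08944)) = 1.49000 − (0.58771)/(3.18839) = 1.30567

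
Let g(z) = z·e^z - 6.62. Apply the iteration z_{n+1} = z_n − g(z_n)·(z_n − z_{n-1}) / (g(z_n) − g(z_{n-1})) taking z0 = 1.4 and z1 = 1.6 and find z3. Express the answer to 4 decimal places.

g(1.4) = -0.942720, g(1.6) = 1.304852
z2 = 1.600000 − 1.304852·(1.600000 − 1.400000) / (1.304852 − (-0.942720)) = 1.600000 − (0.260970)/(2.247572) = 1.483888
g(1.483888) = -0.075968
z3 = 1.483888 − (-0.075968)·(1.483888 − 1.600000) / (-0.075968 − 1.304852) = 1.483888 − (0.008821)/(-1.380820) = 1.490276

1.4903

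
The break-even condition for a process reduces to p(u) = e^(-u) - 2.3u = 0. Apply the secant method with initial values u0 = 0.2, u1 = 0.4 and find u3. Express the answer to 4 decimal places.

p(0.2) = 0.358731, p(0.4) = -0.249680
u2 = 0.400000 − (-0.249680)·(0.400000 − 0.200000) / (-0.249680 − 0.358731) = 0.400000 − (-0.049936)/(-0.608411) = 0.317924
p(0.317924) = -0.003567
u3 = 0.317924 − (-0.003567)·(0.317924 − 0.400000) / (-0.003567 − (-0.249680)) = 0.317924 − (0.000293)/(0.246113) = 0.316734

0.3167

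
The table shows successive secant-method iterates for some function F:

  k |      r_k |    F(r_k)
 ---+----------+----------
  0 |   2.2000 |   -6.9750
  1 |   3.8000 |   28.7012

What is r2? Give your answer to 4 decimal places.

r2 = 3.8000 − 28.7012·(3.8000 − 2.2000) / (28.7012 − (-6.9750))
   = 3.8000 − (45.921920)/(35.676200) = 2.512814

2.5128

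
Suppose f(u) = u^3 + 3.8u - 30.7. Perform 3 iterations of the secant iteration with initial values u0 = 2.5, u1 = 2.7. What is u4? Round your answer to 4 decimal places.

f(2.5) = -5.575000, f(2.7) = -0.757000
u2 = 2.700000 − (-0.757000)·(2.700000 − 2.500000) / (-0.757000 − (-5.575000)) = 2.700000 − (-0.151400)/(4.818000) = 2.731424
f(2.731424) = 0.057679
u3 = 2.731424 − 0.057679·(2.731424 − 2.700000) / (0.057679 − (-0.757000)) = 2.731424 − (0.001812)/(0.814679) = 2.729199
f(2.729199) = -0.000530
u4 = 2.729199 − (-0.000530)·(2.729199 − 2.731424) / (-0.000530 − 0.057679) = 2.729199 − (0.000001)/(-0.058209) = 2.729219

2.7292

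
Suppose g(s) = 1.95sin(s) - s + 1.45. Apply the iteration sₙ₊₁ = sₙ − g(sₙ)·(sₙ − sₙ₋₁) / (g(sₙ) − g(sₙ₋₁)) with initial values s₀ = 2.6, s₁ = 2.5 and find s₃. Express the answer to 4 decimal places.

2.5452

g(2.6) = -0.144772, g(2.5) = 0.117021
s₂ = 2.500000 − 0.117021·(2.500000 − 2.600000) / (0.117021 − (-0.144772)) = 2.500000 − (-0.011702)/(0.261793) = 2.544700
g(2.544700) = 0.001347
s₃ = 2.544700 − 0.001347·(2.544700 − 2.500000) / (0.001347 − 0.117021) = 2.544700 − (0.000060)/(-0.115673) = 2.545220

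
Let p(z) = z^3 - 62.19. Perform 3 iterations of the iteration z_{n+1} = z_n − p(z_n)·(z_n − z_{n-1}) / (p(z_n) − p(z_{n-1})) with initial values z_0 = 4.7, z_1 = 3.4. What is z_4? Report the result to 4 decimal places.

p(4.7) = 41.633000, p(3.4) = -22.886000
z_2 = 3.400000 − (-22.886000)·(3.400000 − 4.700000) / (-22.886000 − 41.633000) = 3.400000 − (29.751800)/(-64.519000) = 3.861132
p(3.861132) = -4.626913
z_3 = 3.861132 − (-4.626913)·(3.861132 − 3.400000) / (-4.626913 − (-22.886000)) = 3.861132 − (-2.133619)/(18.259087) = 3.977985
p(3.977985) = 0.759078
z_4 = 3.977985 − 0.759078·(3.977985 − 3.861132) / (0.759078 − (-4.626913)) = 3.977985 − (0.088700)/(5.385991) = 3.961516

3.9615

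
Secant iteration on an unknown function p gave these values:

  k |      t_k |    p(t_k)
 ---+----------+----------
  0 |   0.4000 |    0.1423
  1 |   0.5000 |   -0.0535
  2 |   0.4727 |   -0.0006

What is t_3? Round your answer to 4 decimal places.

t_3 = 0.4727 − (-0.0006)·(0.4727 − 0.5000) / (-0.0006 − (-0.0535))
   = 0.4727 − (0.000016)/(0.052900) = 0.472390

0.4724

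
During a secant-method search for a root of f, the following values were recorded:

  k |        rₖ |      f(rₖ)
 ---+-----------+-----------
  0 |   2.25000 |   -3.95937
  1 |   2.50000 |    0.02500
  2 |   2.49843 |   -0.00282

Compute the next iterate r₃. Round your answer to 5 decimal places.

2.49859

r₃ = 2.49843 − (-0.00282)·(2.49843 − 2.50000) / (-0.00282 − 0.02500)
   = 2.49843 − (0.0000044)/(-0.0278200) = 2.4985891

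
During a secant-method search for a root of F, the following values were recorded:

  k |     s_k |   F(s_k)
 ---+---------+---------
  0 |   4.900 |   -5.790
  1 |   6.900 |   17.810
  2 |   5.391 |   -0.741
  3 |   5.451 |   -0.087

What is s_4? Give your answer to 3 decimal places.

5.459

s_4 = 5.451 − (-0.087)·(5.451 − 5.391) / (-0.087 − (-0.741))
   = 5.451 − (-0.00522)/(0.65400) = 5.45898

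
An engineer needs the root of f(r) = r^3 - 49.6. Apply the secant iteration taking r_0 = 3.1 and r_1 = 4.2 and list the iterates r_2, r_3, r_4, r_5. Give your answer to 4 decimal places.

3.5919, 3.6633, 3.6744, 3.6742

f(3.1) = -19.809000, f(4.2) = 24.488000
r_2 = 4.200000 − 24.488000·(4.200000 − 3.100000) / (24.488000 − (-19.809000)) = 4.200000 − (26.936800)/(44.297000) = 3.591905
f(3.591905) = -3.258040
r_3 = 3.591905 − (-3.258040)·(3.591905 − 4.200000) / (-3.258040 − 24.488000) = 3.591905 − (1.981199)/(-27.746040) = 3.663309
f(3.663309) = -0.438990
r_4 = 3.663309 − (-0.438990)·(3.663309 − 3.591905) / (-0.438990 − (-3.258040)) = 3.663309 − (-0.031346)/(2.819051) = 3.674429
f(3.674429) = 0.010029
r_5 = 3.674429 − 0.010029·(3.674429 − 3.663309) / (0.010029 − (-0.438990)) = 3.674429 − (0.000112)/(0.449019) = 3.674180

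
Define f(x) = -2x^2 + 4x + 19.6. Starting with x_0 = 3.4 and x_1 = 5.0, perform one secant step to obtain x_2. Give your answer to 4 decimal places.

f(3.4) = 10.080000, f(5.0) = -10.400000
x_2 = 5.000000 − (-10.400000)·(5.000000 − 3.400000) / (-10.400000 − 10.080000) = 5.000000 − (-16.640000)/(-20.480000) = 4.187500

4.1875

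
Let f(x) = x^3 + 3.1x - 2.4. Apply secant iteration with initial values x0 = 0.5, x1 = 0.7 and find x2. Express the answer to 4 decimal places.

0.6730

f(0.5) = -0.725000, f(0.7) = 0.113000
x2 = 0.700000 − 0.113000·(0.700000 − 0.500000) / (0.113000 − (-0.725000)) = 0.700000 − (0.022600)/(0.838000) = 0.673031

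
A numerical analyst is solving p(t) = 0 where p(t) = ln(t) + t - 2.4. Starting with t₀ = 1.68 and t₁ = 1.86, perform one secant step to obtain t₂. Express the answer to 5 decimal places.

p(1.68) = -0.2012062, p(1.86) = 0.0805765
t₂ = 1.8600000 − 0.0805765·(1.8600000 − 1.6800000) / (0.0805765 − (-0.2012062)) = 1.8600000 − (0.0145038)/(0.2817827) = 1.8085285

1.80853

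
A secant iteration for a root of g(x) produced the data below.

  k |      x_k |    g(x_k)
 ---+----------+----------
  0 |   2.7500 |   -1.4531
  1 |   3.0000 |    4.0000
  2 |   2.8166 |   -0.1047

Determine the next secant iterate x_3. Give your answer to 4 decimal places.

2.8213

x_3 = 2.8166 − (-0.1047)·(2.8166 − 3.0000) / (-0.1047 − 4.0000)
   = 2.8166 − (0.019202)/(-4.104700) = 2.821278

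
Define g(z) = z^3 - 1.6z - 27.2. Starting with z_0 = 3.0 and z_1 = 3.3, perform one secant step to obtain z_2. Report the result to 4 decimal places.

3.1774

g(3.0) = -5.000000, g(3.3) = 3.457000
z_2 = 3.300000 − 3.457000·(3.300000 − 3.000000) / (3.457000 − (-5.000000)) = 3.300000 − (1.037100)/(8.457000) = 3.177368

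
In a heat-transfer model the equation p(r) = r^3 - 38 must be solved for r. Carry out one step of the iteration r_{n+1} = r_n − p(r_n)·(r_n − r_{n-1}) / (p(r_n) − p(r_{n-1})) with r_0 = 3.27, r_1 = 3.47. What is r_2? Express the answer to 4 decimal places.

3.3590

p(3.27) = -3.034217, p(3.47) = 3.781923
r_2 = 3.470000 − 3.781923·(3.470000 − 3.270000) / (3.781923 − (-3.034217)) = 3.470000 − (0.756385)/(6.816140) = 3.359030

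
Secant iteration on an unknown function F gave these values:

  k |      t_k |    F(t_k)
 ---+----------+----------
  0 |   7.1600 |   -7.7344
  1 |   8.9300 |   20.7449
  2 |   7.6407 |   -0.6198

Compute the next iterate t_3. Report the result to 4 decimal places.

t_3 = 7.6407 − (-0.6198)·(7.6407 − 8.9300) / (-0.6198 − 20.7449)
   = 7.6407 − (0.799108)/(-21.364700) = 7.678103

7.6781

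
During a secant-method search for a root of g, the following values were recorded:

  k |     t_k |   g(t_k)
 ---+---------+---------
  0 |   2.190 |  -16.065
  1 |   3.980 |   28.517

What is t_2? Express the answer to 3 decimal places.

2.835

t_2 = 3.980 − 28.517·(3.980 − 2.190) / (28.517 − (-16.065))
   = 3.980 − (51.04543)/(44.58200) = 2.83502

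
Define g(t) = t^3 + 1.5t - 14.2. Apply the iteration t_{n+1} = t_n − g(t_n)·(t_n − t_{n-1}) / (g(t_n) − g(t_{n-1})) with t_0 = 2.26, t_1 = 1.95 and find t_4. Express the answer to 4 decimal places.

2.2156

g(2.26) = 0.733176, g(1.95) = -3.860125
t_2 = 1.950000 − (-3.860125)·(1.950000 − 2.260000) / (-3.860125 − 0.733176) = 1.950000 − (1.196639)/(-4.593301) = 2.210518
g(2.210518) = -0.082766
t_3 = 2.210518 − (-0.082766)·(2.210518 − 1.950000) / (-0.082766 − (-3.860125)) = 2.210518 − (-0.021562)/(3.777359) = 2.216227
g(2.216227) = 0.009691
t_4 = 2.216227 − 0.009691·(2.216227 − 2.210518) / (0.009691 − (-0.082766)) = 2.216227 − (0.000055)/(0.092457) = 2.215628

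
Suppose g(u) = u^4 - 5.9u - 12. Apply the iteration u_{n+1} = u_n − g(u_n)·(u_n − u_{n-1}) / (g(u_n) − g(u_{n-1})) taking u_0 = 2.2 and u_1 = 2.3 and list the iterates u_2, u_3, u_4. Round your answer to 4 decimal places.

g(2.2) = -1.554400, g(2.3) = 2.414100
u_2 = 2.300000 − 2.414100·(2.300000 − 2.200000) / (2.414100 − (-1.554400)) = 2.300000 − (0.241410)/(3.968500) = 2.239168
g(2.239168) = -0.072148
u_3 = 2.239168 − (-0.072148)·(2.239168 − 2.300000) / (-0.072148 − 2.414100) = 2.239168 − (0.004389)/(-2.486248) = 2.240934
g(2.240934) = -0.003196
u_4 = 2.240934 − (-0.003196)·(2.240934 − 2.239168) / (-0.003196 − (-0.072148)) = 2.240934 − (-0.000006)/(0.068952) = 2.241016

2.2392, 2.2409, 2.2410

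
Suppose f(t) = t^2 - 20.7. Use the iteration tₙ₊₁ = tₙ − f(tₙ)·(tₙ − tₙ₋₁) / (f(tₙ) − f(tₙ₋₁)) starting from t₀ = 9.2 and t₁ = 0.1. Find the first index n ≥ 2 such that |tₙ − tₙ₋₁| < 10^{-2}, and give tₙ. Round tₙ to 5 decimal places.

f(9.2) = 63.9400000, f(0.1) = -20.6900000
t₂ = 0.1000000 − (-20.6900000)·(-9.1000000)/(-84.6300000) = 2.3247312;  |Δ| = 2.2247312
f(2.3247312) = -15.2956249
t₃ = 2.3247312 − (-15.2956249)·(2.2247312)/(5.3943751) = 8.6329047;  |Δ| = 6.3081735
f(8.6329047) = 53.8270428
t₄ = 8.6329047 − 53.8270428·(6.3081735)/(69.1226677) = 3.7206185;  |Δ| = 4.9122862
f(3.7206185) = -6.8569980
t₅ = 3.7206185 − (-6.8569980)·(-4.9122862)/(-60.6840408) = 4.2756827;  |Δ| = 0.5550642
f(4.2756827) = -2.4185378
t₆ = 4.2756827 − (-2.4185378)·(0.5550642)/(4.4384602) = 4.5781397;  |Δ| = 0.3024571
f(4.5781397) = 0.2593634
t₇ = 4.5781397 − 0.2593634·(0.3024571)/(2.6779011) = 4.5488458;  |Δ| = 0.0292939
f(4.5488458) = -0.0080020
t₈ = 4.5488458 − (-0.0080020)·(-0.0292939)/(-0.2673654) = 4.5497225;  |Δ| = 0.0008767
|t₈ − t₇| = 0.0008767 < 10^{-2}

n = 8, tₙ = 4.54972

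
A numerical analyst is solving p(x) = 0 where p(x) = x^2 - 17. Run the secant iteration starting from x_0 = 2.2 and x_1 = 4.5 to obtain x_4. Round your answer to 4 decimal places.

p(2.2) = -12.160000, p(4.5) = 3.250000
x_2 = 4.500000 − 3.250000·(4.500000 − 2.200000) / (3.250000 − (-12.160000)) = 4.500000 − (7.475000)/(15.410000) = 4.014925
p(4.014925) = -0.880374
x_3 = 4.014925 − (-0.880374)·(4.014925 − 4.500000) / (-0.880374 − 3.250000) = 4.014925 − (0.427047)/(-4.130374) = 4.118317
p(4.118317) = -0.039463
x_4 = 4.118317 − (-0.039463)·(4.118317 − 4.014925) / (-0.039463 − (-0.880374)) = 4.118317 − (-0.004080)/(0.840911) = 4.123169

4.1232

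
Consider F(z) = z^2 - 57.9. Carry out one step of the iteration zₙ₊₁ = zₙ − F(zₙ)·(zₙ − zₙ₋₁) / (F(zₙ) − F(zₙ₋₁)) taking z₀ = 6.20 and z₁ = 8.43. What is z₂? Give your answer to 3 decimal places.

7.530

F(6.20) = -19.46000, F(8.43) = 13.16490
z₂ = 8.43000 − 13.16490·(8.43000 − 6.20000) / (13.16490 − (-19.46000)) = 8.43000 − (29.35773)/(32.62490) = 7.53014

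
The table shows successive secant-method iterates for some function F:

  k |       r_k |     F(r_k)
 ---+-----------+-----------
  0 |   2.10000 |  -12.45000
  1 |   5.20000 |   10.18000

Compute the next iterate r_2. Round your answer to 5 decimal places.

3.80548

r_2 = 5.20000 − 10.18000·(5.20000 − 2.10000) / (10.18000 − (-12.45000))
   = 5.20000 − (31.5580000)/(22.6300000) = 3.8054795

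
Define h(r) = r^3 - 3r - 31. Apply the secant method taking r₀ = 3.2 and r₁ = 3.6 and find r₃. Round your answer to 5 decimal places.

3.45822

h(3.2) = -7.8320000, h(3.6) = 4.8560000
r₂ = 3.6000000 − 4.8560000·(3.6000000 − 3.2000000) / (4.8560000 − (-7.8320000)) = 3.6000000 − (1.9424000)/(12.6880000) = 3.4469105
h(3.4469105) = -0.3873272
r₃ = 3.4469105 − (-0.3873272)·(3.4469105 − 3.6000000) / (-0.3873272 − 4.8560000) = 3.4469105 − (0.0592957)/(-5.2433272) = 3.4582193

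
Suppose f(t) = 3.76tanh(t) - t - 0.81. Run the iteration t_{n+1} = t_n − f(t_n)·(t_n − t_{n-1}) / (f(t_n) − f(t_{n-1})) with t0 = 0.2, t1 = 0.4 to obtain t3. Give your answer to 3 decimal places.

0.306

f(0.2) = -0.26787, f(0.4) = 0.21861
t2 = 0.40000 − 0.21861·(0.40000 − 0.20000) / (0.21861 − (-0.26787)) = 0.40000 − (0.04372)/(0.48648) = 0.31013
f(0.31013) = 0.00995
t3 = 0.31013 − 0.00995·(0.31013 − 0.40000) / (0.00995 − 0.21861) = 0.31013 − (-0.00089)/(-0.20866) = 0.30584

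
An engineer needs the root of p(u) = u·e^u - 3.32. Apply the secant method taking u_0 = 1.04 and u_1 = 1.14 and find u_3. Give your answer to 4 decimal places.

p(1.04) = -0.377614, p(1.14) = 0.244516
u_2 = 1.140000 − 0.244516·(1.140000 − 1.040000) / (0.244516 − (-0.377614)) = 1.140000 − (0.024452)/(0.622130) = 1.100697
p(1.100697) = -0.011018
u_3 = 1.100697 − (-0.011018)·(1.100697 − 1.140000) / (-0.011018 − 0.244516) = 1.100697 − (0.000433)/(-0.255534) = 1.102392

1.1024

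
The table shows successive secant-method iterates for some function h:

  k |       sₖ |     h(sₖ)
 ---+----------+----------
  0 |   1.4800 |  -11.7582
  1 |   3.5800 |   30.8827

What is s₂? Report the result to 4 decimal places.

2.0591

s₂ = 3.5800 − 30.8827·(3.5800 − 1.4800) / (30.8827 − (-11.7582))
   = 3.5800 − (64.853670)/(42.640900) = 2.059074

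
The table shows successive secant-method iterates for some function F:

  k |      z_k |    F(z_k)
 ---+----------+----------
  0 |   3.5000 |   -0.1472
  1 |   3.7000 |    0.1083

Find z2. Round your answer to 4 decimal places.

3.6152

z2 = 3.7000 − 0.1083·(3.7000 − 3.5000) / (0.1083 − (-0.1472))
   = 3.7000 − (0.021660)/(0.255500) = 3.615225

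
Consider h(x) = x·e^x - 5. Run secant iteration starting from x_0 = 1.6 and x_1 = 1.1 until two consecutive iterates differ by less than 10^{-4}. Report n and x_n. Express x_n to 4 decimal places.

n = 6, x_n = 1.3267

h(1.6) = 2.924852, h(1.1) = -1.695417
x_2 = 1.100000 − (-1.695417)·(-0.500000)/(-4.620269) = 1.283476;  |Δ| = 0.183476
h(1.283476) = -0.367725
x_3 = 1.283476 − (-0.367725)·(0.183476)/(1.327692) = 1.334293;  |Δ| = 0.050817
h(1.334293) = 0.066721
x_4 = 1.334293 − 0.066721·(0.050817)/(0.434446) = 1.326488;  |Δ| = 0.007804
h(1.326488) = -0.002072
x_5 = 1.326488 − (-0.002072)·(-0.007804)/(-0.068793) = 1.326723;  |Δ| = 0.000235
h(1.326723) = -0.000011
x_6 = 1.326723 − (-0.000011)·(0.000235)/(0.002061) = 1.326725;  |Δ| = 0.000001
|x_6 − x_5| = 0.000001 < 10^{-4}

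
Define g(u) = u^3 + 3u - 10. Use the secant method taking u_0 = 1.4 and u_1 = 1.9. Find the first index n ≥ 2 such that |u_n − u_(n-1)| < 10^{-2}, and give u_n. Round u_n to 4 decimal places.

g(1.4) = -3.056000, g(1.9) = 2.559000
u_2 = 1.900000 − 2.559000·(0.500000)/(5.615000) = 1.672128;  |Δ| = 0.227872
g(1.672128) = -0.308323
u_3 = 1.672128 − (-0.308323)·(-0.227872)/(-2.867323) = 1.696631;  |Δ| = 0.024503
g(1.696631) = -0.026255
u_4 = 1.696631 − (-0.026255)·(0.024503)/(0.282068) = 1.698912;  |Δ| = 0.002281
|u_4 − u_3| = 0.002281 < 10^{-2}

n = 4, u_n = 1.6989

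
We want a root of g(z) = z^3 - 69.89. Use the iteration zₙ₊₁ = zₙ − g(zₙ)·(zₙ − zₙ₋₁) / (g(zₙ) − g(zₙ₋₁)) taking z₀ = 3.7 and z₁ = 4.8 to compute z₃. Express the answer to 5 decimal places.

4.10922

g(3.7) = -19.2370000, g(4.8) = 40.7020000
z₂ = 4.8000000 − 40.7020000·(4.8000000 − 3.7000000) / (40.7020000 − (-19.2370000)) = 4.8000000 − (44.7722000)/(59.9390000) = 4.0530373
g(4.0530373) = -3.3103072
z₃ = 4.0530373 − (-3.3103072)·(4.0530373 − 4.8000000) / (-3.3103072 − 40.7020000) = 4.0530373 − (2.4726761)/(-44.0123072) = 4.1092187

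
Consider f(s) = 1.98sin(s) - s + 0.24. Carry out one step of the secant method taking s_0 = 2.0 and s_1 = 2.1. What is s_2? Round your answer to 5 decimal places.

2.02113

f(2.0) = 0.0404089, f(2.1) = -0.1508455
s_2 = 2.1000000 − (-0.1508455)·(2.1000000 − 2.0000000) / (-0.1508455 − 0.0404089) = 2.1000000 − (-0.0150845)/(-0.1912544) = 2.0211284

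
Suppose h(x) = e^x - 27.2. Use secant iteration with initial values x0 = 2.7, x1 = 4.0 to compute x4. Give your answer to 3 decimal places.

3.310

h(2.7) = -12.32027, h(4.0) = 27.39815
x2 = 4.00000 − 27.39815·(4.00000 − 2.70000) / (27.39815 − (-12.32027)) = 4.00000 − (35.61760)/(39.71842) = 3.10325
h(3.10325) = -4.92985
x3 = 3.10325 − (-4.92985)·(3.10325 − 4.00000) / (-4.92985 − 27.39815) = 3.10325 − (4.42085)/(-32.32800) = 3.24000
h(3.24000) = -1.66635
x4 = 3.24000 − (-1.66635)·(3.24000 − 3.10325) / (-1.66635 − (-4.92985)) = 3.24000 − (-0.22787)/(3.26350) = 3.30982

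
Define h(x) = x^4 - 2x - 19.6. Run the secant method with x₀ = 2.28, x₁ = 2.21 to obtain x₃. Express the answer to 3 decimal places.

h(2.28) = 2.86336, h(2.21) = -0.16557
x₂ = 2.21000 − (-0.16557)·(2.21000 − 2.28000) / (-0.16557 − 2.86336) = 2.21000 − (0.01159)/(-3.02893) = 2.21383
h(2.21383) = -0.00759
x₃ = 2.21383 − (-0.00759)·(2.21383 − 2.21000) / (-0.00759 − (-0.16557)) = 2.21383 − (-0.00003)/(0.15798) = 2.21401

2.214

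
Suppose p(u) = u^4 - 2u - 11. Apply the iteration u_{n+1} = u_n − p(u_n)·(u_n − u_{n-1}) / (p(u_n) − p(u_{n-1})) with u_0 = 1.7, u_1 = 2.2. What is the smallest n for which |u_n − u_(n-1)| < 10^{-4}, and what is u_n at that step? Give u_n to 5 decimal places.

n = 6, u_n = 1.96574

p(1.7) = -6.0479000, p(2.2) = 8.0256000
u_2 = 2.2000000 − 8.0256000·(0.5000000)/(14.0735000) = 1.9148684;  |Δ| = 0.2851316
p(1.9148684) = -1.3848948
u_3 = 1.9148684 − (-1.3848948)·(-0.2851316)/(-9.4104948) = 1.9568297;  |Δ| = 0.0419614
p(1.9568297) = -0.2510197
u_4 = 1.9568297 − (-0.2510197)·(0.0419614)/(1.1338751) = 1.9661192;  |Δ| = 0.0092895
p(1.9661192) = 0.0108173
u_5 = 1.9661192 − 0.0108173·(0.0092895)/(0.2618370) = 1.9657355;  |Δ| = 0.0003838
p(1.9657355) = -0.0000790
u_6 = 1.9657355 − (-0.0000790)·(-0.0003838)/(-0.0108963) = 1.9657383;  |Δ| = 0.0000028
|u_6 − u_5| = 0.0000028 < 10^{-4}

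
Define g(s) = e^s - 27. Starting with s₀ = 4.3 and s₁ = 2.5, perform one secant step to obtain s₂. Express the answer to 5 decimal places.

g(4.3) = 46.6997937, g(2.5) = -14.8175060
s₂ = 2.5000000 − (-14.8175060)·(2.5000000 − 4.3000000) / (-14.8175060 − 46.6997937) = 2.5000000 − (26.6715109)/(-61.5172997) = 2.9335611

2.93356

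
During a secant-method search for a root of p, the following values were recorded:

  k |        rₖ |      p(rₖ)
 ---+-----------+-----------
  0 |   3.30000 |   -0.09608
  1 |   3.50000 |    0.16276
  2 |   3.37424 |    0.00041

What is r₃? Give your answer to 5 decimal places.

r₃ = 3.37424 − 0.00041·(3.37424 − 3.50000) / (0.00041 − 0.16276)
   = 3.37424 − (-0.0000516)/(-0.1623500) = 3.3739224

3.37392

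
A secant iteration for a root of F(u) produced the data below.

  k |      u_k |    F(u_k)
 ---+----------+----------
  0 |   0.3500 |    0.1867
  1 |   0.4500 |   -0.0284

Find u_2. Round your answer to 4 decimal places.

0.4368

u_2 = 0.4500 − (-0.0284)·(0.4500 − 0.3500) / (-0.0284 − 0.1867)
   = 0.4500 − (-0.002840)/(-0.215100) = 0.436797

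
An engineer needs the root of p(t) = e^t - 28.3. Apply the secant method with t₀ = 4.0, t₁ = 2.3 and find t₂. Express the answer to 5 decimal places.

p(4.0) = 26.2981500, p(2.3) = -18.3258175
t₂ = 2.3000000 − (-18.3258175)·(2.3000000 − 4.0000000) / (-18.3258175 − 26.2981500) = 2.3000000 − (31.1538898)/(-44.6239676) = 2.9981425

2.99814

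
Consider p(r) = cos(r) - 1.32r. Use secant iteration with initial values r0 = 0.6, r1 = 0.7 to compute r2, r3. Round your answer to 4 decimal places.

p(0.6) = 0.033336, p(0.7) = -0.159158
r2 = 0.700000 − (-0.159158)·(0.700000 − 0.600000) / (-0.159158 − 0.033336) = 0.700000 − (-0.015916)/(-0.192493) = 0.617318
p(0.617318) = 0.000574
r3 = 0.617318 − 0.000574·(0.617318 − 0.700000) / (0.000574 − (-0.159158)) = 0.617318 − (-0.000048)/(0.159732) = 0.617615

0.6173, 0.6176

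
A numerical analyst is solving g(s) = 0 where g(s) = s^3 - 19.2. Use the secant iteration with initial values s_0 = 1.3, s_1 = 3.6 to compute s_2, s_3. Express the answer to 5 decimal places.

g(1.3) = -17.0030000, g(3.6) = 27.4560000
s_2 = 3.6000000 − 27.4560000·(3.6000000 − 1.3000000) / (27.4560000 − (-17.0030000)) = 3.6000000 − (63.1488000)/(44.4590000) = 2.1796172
g(2.1796172) = -8.8452250
s_3 = 2.1796172 − (-8.8452250)·(2.1796172 − 3.6000000) / (-8.8452250 − 27.4560000) = 2.1796172 − (12.5636057)/(-36.3012250) = 2.5257103

2.17962, 2.52571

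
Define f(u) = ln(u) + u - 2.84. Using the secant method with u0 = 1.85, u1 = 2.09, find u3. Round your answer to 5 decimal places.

f(1.85) = -0.3748144, f(2.09) = -0.0128359
u2 = 2.0900000 − (-0.0128359)·(2.0900000 − 1.8500000) / (-0.0128359 − (-0.3748144)) = 2.0900000 − (-0.0030806)/(0.3619784) = 2.0985105
f(2.0985105) = -0.0002617
u3 = 2.0985105 − (-0.0002617)·(2.0985105 − 2.0900000) / (-0.0002617 − (-0.0128359)) = 2.0985105 − (-0.0000022)/(0.0125743) = 2.0986876

2.09869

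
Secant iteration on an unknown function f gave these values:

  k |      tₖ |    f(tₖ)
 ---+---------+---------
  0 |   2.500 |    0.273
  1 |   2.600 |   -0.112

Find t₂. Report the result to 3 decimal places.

2.571

t₂ = 2.600 − (-0.112)·(2.600 − 2.500) / (-0.112 − 0.273)
   = 2.600 − (-0.01120)/(-0.38500) = 2.57091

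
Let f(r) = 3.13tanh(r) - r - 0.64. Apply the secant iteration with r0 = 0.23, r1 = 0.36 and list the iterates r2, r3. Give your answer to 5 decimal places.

f(0.23) = -0.1625313, f(0.36) = 0.0805199
r2 = 0.3600000 − 0.0805199·(0.3600000 − 0.2300000) / (0.0805199 − (-0.1625313)) = 0.3600000 − (0.0104676)/(0.2430512) = 0.3169326
f(0.3169326) = 0.0031345
r3 = 0.3169326 − 0.0031345·(0.3169326 − 0.3600000) / (0.0031345 − 0.0805199) = 0.3169326 − (-0.0001350)/(-0.0773854) = 0.3151881

0.31693, 0.31519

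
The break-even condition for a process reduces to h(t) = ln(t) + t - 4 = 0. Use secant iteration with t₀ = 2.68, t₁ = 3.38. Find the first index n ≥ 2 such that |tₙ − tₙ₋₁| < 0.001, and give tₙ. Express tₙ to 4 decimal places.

h(2.68) = -0.334183, h(3.38) = 0.597876
t₂ = 3.380000 − 0.597876·(0.700000)/(0.932059) = 2.930980;  |Δ| = 0.449020
h(2.930980) = 0.006317
t₃ = 2.930980 − 0.006317·(-0.449020)/(-0.591559) = 2.926185;  |Δ| = 0.004795
h(2.926185) = -0.000115
t₄ = 2.926185 − (-0.000115)·(-0.004795)/(-0.006432) = 2.926271;  |Δ| = 0.000086
|t₄ − t₃| = 0.000086 < 0.001

n = 4, tₙ = 2.9263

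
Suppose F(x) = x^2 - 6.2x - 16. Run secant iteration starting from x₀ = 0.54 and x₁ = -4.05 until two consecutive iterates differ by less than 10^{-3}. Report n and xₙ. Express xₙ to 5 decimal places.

n = 6, xₙ = -1.96063

F(0.54) = -19.0564000, F(-4.05) = 25.5125000
x₂ = -4.0500000 − 25.5125000·(-4.5900000)/(44.5689000) = -1.4225541;  |Δ| = 2.6274459
F(-1.4225541) = -5.1565047
x₃ = -1.4225541 − (-5.1565047)·(2.6274459)/(-30.6690047) = -1.8643173;  |Δ| = 0.4417632
F(-1.8643173) = -0.9655542
x₄ = -1.8643173 − (-0.9655542)·(-0.4417632)/(4.1909505) = -1.9660952;  |Δ| = 0.1017779
F(-1.9660952) = 0.0553205
x₅ = -1.9660952 − 0.0553205·(-0.1017779)/(1.0208747) = -1.9605799;  |Δ| = 0.0055153
F(-1.9605799) = -0.0005309
x₆ = -1.9605799 − (-0.0005309)·(0.0055153)/(-0.0558514) = -1.9606323;  |Δ| = 0.0000524
|x₆ − x₅| = 0.0000524 < 10^{-3}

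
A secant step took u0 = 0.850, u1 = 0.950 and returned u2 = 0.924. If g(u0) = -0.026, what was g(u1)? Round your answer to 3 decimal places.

0.009

The secant line through (0.850, -0.026) and (0.950, g(u1)) crosses zero at u2 = 0.924.
So (0.850, -0.026), (0.950, g(u1)), (0.924, 0) are collinear:
g(u1) = -0.026 · (0.950 − 0.924) / (0.850 − 0.924) = -0.026 · (0.02600)/(-0.07400) = 0.00914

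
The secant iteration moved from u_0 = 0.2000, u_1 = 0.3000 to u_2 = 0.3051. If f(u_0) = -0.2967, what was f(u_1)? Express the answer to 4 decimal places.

The secant line through (0.2000, -0.2967) and (0.3000, f(u_1)) crosses zero at u_2 = 0.3051.
So (0.2000, -0.2967), (0.3000, f(u_1)), (0.3051, 0) are collinear:
f(u_1) = -0.2967 · (0.3000 − 0.3051) / (0.2000 − 0.3051) = -0.2967 · (-0.005100)/(-0.105100) = -0.014397

-0.0144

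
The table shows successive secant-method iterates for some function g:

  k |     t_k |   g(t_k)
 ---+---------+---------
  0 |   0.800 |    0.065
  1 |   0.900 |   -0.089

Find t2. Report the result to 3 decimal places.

t2 = 0.900 − (-0.089)·(0.900 − 0.800) / (-0.089 − 0.065)
   = 0.900 − (-0.00890)/(-0.15400) = 0.84221

0.842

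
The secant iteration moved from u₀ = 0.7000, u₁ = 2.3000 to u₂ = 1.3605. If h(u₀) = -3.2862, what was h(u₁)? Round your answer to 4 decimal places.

The secant line through (0.7000, -3.2862) and (2.3000, h(u₁)) crosses zero at u₂ = 1.3605.
So (0.7000, -3.2862), (2.3000, h(u₁)), (1.3605, 0) are collinear:
h(u₁) = -3.2862 · (2.3000 − 1.3605) / (0.7000 − 1.3605) = -3.2862 · (0.939500)/(-0.660500) = 4.674315

4.6743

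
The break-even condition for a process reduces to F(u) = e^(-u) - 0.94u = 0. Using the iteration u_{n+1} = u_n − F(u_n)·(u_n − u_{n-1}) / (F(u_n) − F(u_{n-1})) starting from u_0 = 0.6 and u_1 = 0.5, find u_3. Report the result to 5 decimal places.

F(0.6) = -0.0151884, F(0.5) = 0.1365307
u_2 = 0.5000000 − 0.1365307·(0.5000000 − 0.6000000) / (0.1365307 − (-0.0151884)) = 0.5000000 − (-0.0136531)/(0.1517190) = 0.5899891
F(0.5899891) = -0.0002565
u_3 = 0.5899891 − (-0.0002565)·(0.5899891 − 0.5000000) / (-0.0002565 − 0.1365307) = 0.5899891 − (-0.0000231)/(-0.1367872) = 0.5898204

0.58982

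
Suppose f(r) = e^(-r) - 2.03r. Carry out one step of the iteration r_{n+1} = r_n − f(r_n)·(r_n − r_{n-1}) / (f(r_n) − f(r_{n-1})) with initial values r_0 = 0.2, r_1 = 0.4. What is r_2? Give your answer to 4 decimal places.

f(0.2) = 0.412731, f(0.4) = -0.141680
r_2 = 0.400000 − (-0.141680)·(0.400000 − 0.200000) / (-0.141680 − 0.412731) = 0.400000 − (-0.028336)/(-0.554411) = 0.348890

0.3489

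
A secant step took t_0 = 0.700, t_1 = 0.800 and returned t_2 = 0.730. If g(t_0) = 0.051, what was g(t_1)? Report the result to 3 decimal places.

The secant line through (0.700, 0.051) and (0.800, g(t_1)) crosses zero at t_2 = 0.730.
So (0.700, 0.051), (0.800, g(t_1)), (0.730, 0) are collinear:
g(t_1) = 0.051 · (0.800 − 0.730) / (0.700 − 0.730) = 0.051 · (0.07000)/(-0.03000) = -0.11900

-0.119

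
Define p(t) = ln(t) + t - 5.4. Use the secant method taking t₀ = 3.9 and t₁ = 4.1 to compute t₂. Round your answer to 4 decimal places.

4.0112

p(3.9) = -0.139023, p(4.1) = 0.110987
t₂ = 4.100000 − 0.110987·(4.100000 − 3.900000) / (0.110987 − (-0.139023)) = 4.100000 − (0.022197)/(0.250010) = 4.011214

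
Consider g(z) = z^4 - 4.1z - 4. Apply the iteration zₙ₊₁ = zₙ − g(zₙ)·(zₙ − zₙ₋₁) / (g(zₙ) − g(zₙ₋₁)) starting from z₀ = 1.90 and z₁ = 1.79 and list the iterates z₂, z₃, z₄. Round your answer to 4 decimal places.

1.8410, 1.8441, 1.8439

g(1.90) = 1.242100, g(1.79) = -1.072743
z₂ = 1.790000 − (-1.072743)·(1.790000 − 1.900000) / (-1.072743 − 1.242100) = 1.790000 − (0.118002)/(-2.314843) = 1.840976
g(1.840976) = -0.061372
z₃ = 1.840976 − (-0.061372)·(1.840976 − 1.790000) / (-0.061372 − (-1.072743)) = 1.840976 − (-0.003129)/(1.011371) = 1.844069
g(1.844069) = 0.003343
z₄ = 1.844069 − 0.003343·(1.844069 − 1.840976) / (0.003343 − (-0.061372)) = 1.844069 − (0.000010)/(0.064715) = 1.843910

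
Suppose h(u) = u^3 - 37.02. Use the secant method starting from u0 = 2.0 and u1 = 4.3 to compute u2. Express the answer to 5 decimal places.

h(2.0) = -29.0200000, h(4.3) = 42.4870000
u2 = 4.3000000 − 42.4870000·(4.3000000 − 2.0000000) / (42.4870000 − (-29.0200000)) = 4.3000000 − (97.7201000)/(71.5070000) = 2.9334191

2.93342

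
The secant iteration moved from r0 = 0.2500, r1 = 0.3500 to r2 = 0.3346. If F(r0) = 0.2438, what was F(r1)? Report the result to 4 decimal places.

The secant line through (0.2500, 0.2438) and (0.3500, F(r1)) crosses zero at r2 = 0.3346.
So (0.2500, 0.2438), (0.3500, F(r1)), (0.3346, 0) are collinear:
F(r1) = 0.2438 · (0.3500 − 0.3346) / (0.2500 − 0.3346) = 0.2438 · (0.015400)/(-0.084600) = -0.044380

-0.0444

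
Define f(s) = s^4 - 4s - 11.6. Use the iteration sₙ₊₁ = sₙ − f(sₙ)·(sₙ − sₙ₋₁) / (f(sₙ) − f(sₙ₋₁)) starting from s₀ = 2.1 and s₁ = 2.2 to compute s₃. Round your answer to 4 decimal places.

f(2.1) = -0.551900, f(2.2) = 3.025600
s₂ = 2.200000 − 3.025600·(2.200000 − 2.100000) / (3.025600 − (-0.551900)) = 2.200000 − (0.302560)/(3.577500) = 2.115427
f(2.115427) = -0.035803
s₃ = 2.115427 − (-0.035803)·(2.115427 − 2.200000) / (-0.035803 − 3.025600) = 2.115427 − (0.003028)/(-3.061403) = 2.116416

2.1164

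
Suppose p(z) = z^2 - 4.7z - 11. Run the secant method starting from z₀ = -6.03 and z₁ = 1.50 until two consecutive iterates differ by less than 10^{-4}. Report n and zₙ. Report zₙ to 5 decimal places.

n = 8, zₙ = -1.71479

p(-6.03) = 53.7019000, p(1.50) = -15.8000000
z₂ = 1.5000000 − (-15.8000000)·(7.5300000)/(-69.5019000) = -0.2118093;  |Δ| = 1.7118093
p(-0.2118093) = -9.9596330
z₃ = -0.2118093 − (-9.9596330)·(-1.7118093)/(5.8403670) = -3.1309739;  |Δ| = 2.9191646
p(-3.1309739) = 13.5185752
z₄ = -3.1309739 − 13.5185752·(-2.9191646)/(23.4782082) = -1.4501410;  |Δ| = 1.6808330
p(-1.4501410) = -2.0814287
z₅ = -1.4501410 − (-2.0814287)·(1.6808330)/(-15.6000039) = -1.6744059;  |Δ| = 0.2242649
p(-1.6744059) = -0.3266571
z₆ = -1.6744059 − (-0.3266571)·(-0.2242649)/(1.7547715) = -1.7161536;  |Δ| = 0.0417477
p(-1.7161536) = 0.0111054
z₇ = -1.7161536 − 0.0111054·(-0.0417477)/(0.3377626) = -1.7147810;  |Δ| = 0.0013726
p(-1.7147810) = -0.0000554
z₈ = -1.7147810 − (-0.0000554)·(0.0013726)/(-0.0111608) = -1.7147878;  |Δ| = 0.0000068
|z₈ − z₇| = 0.0000068 < 10^{-4}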